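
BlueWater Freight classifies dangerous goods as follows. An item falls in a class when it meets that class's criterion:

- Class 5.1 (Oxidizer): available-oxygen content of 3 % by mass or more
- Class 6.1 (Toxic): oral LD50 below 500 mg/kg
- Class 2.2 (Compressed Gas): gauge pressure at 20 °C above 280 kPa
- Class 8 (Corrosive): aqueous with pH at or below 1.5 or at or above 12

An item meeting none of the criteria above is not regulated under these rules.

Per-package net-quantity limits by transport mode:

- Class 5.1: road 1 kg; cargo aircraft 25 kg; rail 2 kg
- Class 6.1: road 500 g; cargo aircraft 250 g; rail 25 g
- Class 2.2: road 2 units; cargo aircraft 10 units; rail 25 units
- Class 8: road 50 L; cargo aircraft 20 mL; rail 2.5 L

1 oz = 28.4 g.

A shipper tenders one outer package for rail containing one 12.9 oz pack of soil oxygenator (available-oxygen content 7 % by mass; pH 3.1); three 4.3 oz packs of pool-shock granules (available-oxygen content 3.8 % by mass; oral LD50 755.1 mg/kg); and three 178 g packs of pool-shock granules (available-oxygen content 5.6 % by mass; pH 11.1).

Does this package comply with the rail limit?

With available-oxygen content 7 % by mass (≥ 3 % by mass), the soil oxygenator falls in Class 5.1.
With available-oxygen content 3.8 % by mass (≥ 3 % by mass), the pool-shock granules fall in Class 5.1.
With available-oxygen content 5.6 % by mass (≥ 3 % by mass), the pool-shock granules fall in Class 5.1.
Class 5.1 net quantity: (one 12.9 oz pack = 366.36 g) + (three 4.3 oz packs = 366.36 g) + (three 178 g packs = 534 g) = 1266.72 g.
1266.72 g is within the rail limit of 2 kg for Class 5.1.

Yes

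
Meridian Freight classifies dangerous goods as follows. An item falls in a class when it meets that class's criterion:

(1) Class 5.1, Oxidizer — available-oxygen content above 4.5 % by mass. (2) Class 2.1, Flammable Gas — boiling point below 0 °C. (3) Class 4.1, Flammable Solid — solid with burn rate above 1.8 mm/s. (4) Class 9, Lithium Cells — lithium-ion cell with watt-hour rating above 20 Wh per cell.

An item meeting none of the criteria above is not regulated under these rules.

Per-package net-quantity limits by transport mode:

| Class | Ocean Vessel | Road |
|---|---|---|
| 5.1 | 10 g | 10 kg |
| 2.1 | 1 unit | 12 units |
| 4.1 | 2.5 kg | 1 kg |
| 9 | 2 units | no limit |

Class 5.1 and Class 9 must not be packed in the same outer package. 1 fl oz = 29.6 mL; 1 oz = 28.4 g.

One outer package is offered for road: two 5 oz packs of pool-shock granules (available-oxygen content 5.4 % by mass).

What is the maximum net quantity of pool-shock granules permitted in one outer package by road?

Available-oxygen content 5.4 % by mass meets the Class 5.1 criterion (Oxidizer), so the pool-shock granules are Class 5.1.
The road limit for Class 5.1 is 10 kg.

10 kg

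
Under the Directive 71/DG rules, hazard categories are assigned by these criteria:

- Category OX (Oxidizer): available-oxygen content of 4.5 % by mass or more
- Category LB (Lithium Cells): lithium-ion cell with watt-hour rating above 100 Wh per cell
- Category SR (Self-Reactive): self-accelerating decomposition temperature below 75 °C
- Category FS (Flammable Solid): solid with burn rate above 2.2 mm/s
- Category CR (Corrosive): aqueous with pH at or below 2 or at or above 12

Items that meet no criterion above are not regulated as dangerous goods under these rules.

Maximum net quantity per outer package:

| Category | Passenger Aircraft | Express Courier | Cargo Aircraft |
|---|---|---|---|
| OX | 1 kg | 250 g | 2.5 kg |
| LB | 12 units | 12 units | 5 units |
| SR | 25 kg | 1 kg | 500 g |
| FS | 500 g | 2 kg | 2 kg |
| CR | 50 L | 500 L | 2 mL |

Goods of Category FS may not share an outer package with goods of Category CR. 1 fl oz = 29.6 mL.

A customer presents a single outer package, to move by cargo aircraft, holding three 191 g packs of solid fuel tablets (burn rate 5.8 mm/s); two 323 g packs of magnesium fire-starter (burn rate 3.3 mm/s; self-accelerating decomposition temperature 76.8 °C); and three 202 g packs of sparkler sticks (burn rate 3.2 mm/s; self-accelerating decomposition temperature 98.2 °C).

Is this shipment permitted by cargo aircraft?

Yes

Burn rate 5.8 mm/s meets the Category FS criterion (Flammable Solid), so the solid fuel tablets are Category FS.
The magnesium fire-starter has burn rate 3.3 mm/s, which is > 2.2 mm/s, so it is Category FS (Flammable Solid).
With burn rate 3.2 mm/s (> 2.2 mm/s), the sparkler sticks fall in Category FS.
Category FS net quantity: (three 191 g packs = 573 g) + (two 323 g packs = 646 g) + (three 202 g packs = 606 g) = 1.825 kg.
1.825 kg is within the cargo aircraft limit of 2 kg for Category FS.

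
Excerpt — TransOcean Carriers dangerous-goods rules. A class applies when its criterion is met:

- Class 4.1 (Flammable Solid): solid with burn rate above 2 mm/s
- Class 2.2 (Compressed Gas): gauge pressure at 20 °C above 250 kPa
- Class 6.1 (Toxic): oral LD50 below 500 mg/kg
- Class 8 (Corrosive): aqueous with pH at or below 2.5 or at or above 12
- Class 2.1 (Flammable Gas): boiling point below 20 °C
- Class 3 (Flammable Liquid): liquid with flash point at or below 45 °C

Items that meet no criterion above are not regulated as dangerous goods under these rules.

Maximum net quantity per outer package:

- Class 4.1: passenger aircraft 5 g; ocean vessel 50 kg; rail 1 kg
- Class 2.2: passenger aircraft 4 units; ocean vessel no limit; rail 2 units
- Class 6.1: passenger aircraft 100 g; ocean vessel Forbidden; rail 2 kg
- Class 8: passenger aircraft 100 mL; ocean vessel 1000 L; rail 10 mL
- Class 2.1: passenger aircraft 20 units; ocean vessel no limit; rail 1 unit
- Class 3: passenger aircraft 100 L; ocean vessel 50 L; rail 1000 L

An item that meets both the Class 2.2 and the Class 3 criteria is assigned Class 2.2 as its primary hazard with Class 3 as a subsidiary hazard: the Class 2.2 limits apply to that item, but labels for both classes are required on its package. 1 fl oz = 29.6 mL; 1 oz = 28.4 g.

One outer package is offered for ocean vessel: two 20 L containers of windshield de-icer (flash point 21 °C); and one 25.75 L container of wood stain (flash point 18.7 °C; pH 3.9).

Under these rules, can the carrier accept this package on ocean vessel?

Flash point 21 °C meets the Class 3 criterion (Flammable Liquid), so the windshield de-icer is Class 3.
Wood stain: flash point 18.7 °C ≤ 45 °C → Class 3 (Flammable Liquid).
Class 3 net quantity: (two 20 L containers = 40 L) + 25.75 L = 65.75 L.
That exceeds the Class 3 ocean vessel limit of 50 L.

No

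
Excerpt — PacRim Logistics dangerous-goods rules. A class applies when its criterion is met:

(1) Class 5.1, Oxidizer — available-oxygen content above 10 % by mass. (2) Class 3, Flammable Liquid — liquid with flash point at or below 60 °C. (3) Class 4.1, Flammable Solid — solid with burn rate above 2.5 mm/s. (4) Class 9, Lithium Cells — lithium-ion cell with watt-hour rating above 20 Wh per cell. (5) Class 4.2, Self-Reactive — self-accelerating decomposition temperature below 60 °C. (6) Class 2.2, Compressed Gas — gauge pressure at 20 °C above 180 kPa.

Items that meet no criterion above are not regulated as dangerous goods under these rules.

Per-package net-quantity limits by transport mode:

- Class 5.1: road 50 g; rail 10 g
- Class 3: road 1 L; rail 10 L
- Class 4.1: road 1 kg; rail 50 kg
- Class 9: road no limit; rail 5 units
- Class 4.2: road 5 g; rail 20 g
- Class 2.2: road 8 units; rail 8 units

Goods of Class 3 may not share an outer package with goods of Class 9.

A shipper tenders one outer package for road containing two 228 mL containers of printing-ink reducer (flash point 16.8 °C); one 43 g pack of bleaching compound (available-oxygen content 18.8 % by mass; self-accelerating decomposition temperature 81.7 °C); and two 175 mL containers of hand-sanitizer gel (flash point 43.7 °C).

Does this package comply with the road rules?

Printing-ink reducer: flash point 16.8 °C ≤ 60 °C → Class 3 (Flammable Liquid).
Available-oxygen content 18.8 % by mass meets the Class 5.1 criterion (Oxidizer), so the bleaching compound is Class 5.1.
The hand-sanitizer gel has flash point 43.7 °C, which is ≤ 60 °C, so it is Class 3 (Flammable Liquid).
Total Class 3: (two 228 mL containers = 456 mL) + (two 175 mL containers = 350 mL) = 806 mL.
That is within the Class 3 road limit of 1 L.
Class 5.1 quantity: 43 g.
That is within the Class 5.1 road limit of 50 g.
The segregation rule (Class 3 with Class 9) does not apply to Class 3 with Class 5.1.
Every hazard class is within its road limit and no segregation rule is violated.

Yes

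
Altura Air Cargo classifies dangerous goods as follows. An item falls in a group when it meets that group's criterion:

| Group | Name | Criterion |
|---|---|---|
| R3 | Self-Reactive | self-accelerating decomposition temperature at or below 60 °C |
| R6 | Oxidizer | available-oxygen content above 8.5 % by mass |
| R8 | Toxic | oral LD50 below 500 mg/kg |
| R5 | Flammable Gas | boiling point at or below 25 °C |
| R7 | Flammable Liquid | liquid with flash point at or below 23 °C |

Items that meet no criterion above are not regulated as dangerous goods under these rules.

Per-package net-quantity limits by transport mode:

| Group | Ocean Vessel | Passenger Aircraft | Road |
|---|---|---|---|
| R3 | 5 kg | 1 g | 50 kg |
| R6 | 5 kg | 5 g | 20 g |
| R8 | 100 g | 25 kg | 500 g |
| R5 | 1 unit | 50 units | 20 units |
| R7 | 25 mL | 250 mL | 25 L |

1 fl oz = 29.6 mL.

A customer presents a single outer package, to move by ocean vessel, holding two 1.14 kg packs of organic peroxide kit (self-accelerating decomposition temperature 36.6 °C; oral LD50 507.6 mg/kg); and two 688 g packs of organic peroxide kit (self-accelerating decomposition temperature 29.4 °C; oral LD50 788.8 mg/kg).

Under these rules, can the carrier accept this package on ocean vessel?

Yes

Self-accelerating decomposition temperature 36.6 °C meets the Group R3 criterion (Self-Reactive), so the organic peroxide kit is Group R3.
The organic peroxide kit has self-accelerating decomposition temperature 29.4 °C, which is ≤ 60 °C, so it is Group R3 (Self-Reactive).
Total Group R3: (two 1.14 kg packs = 2.28 kg) + (two 688 g packs = 1.376 kg) = 3.656 kg.
3.656 kg is within the ocean vessel limit of 5 kg for Group R3.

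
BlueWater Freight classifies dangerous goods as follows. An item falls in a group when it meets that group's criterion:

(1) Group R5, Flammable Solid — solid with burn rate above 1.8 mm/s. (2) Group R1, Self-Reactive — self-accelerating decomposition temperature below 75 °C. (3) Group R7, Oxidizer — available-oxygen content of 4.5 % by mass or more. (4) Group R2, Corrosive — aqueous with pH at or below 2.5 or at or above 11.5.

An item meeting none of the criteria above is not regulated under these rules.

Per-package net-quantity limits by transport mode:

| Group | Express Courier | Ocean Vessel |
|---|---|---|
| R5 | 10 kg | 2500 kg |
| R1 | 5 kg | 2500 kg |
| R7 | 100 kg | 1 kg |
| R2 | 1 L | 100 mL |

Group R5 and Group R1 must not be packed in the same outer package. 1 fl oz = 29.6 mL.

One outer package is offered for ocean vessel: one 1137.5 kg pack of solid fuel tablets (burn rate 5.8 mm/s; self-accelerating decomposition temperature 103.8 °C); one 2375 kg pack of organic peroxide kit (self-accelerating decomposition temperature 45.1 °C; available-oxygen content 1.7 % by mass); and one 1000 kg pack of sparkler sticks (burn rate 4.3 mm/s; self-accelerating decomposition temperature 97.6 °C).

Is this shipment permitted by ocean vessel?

No

Burn rate 5.8 mm/s meets the Group R5 criterion (Flammable Solid), so the solid fuel tablets are Group R5.
Self-accelerating decomposition temperature 45.1 °C meets the Group R1 criterion (Self-Reactive), so the organic peroxide kit is Group R1.
Sparkler sticks: burn rate 4.3 mm/s > 1.8 mm/s → Group R5 (Flammable Solid).
Total Group R5: 1137.5 kg + 1000 kg = 2137.5 kg.
2137.5 kg ≤ 2500 kg (ocean vessel limit, Group R5) — within limit.
Group R1 quantity: 2375 kg.
2375 kg ≤ 2500 kg (ocean vessel limit, Group R1) — within limit.
Group R5 and Group R1 may not share an outer package.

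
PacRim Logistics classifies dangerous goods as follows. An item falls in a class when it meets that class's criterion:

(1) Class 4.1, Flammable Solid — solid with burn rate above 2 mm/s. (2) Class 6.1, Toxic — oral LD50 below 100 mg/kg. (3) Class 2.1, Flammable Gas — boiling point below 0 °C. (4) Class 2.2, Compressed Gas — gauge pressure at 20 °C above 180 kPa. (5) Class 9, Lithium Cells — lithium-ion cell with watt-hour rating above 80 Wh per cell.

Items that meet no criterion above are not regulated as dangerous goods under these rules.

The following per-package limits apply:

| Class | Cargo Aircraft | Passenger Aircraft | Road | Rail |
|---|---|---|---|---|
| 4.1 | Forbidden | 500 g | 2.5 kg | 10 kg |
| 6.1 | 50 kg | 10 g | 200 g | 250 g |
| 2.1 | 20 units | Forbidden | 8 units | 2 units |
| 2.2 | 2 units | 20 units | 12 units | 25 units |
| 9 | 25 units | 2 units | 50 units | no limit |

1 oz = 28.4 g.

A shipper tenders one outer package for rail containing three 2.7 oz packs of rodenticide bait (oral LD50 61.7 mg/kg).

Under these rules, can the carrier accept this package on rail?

With oral LD50 61.7 mg/kg (< 100 mg/kg), the rodenticide bait falls in Class 6.1.
Class 6.1 quantity: three 2.7 oz packs = 230.04 g.
That is within the Class 6.1 rail limit of 250 g.

Yes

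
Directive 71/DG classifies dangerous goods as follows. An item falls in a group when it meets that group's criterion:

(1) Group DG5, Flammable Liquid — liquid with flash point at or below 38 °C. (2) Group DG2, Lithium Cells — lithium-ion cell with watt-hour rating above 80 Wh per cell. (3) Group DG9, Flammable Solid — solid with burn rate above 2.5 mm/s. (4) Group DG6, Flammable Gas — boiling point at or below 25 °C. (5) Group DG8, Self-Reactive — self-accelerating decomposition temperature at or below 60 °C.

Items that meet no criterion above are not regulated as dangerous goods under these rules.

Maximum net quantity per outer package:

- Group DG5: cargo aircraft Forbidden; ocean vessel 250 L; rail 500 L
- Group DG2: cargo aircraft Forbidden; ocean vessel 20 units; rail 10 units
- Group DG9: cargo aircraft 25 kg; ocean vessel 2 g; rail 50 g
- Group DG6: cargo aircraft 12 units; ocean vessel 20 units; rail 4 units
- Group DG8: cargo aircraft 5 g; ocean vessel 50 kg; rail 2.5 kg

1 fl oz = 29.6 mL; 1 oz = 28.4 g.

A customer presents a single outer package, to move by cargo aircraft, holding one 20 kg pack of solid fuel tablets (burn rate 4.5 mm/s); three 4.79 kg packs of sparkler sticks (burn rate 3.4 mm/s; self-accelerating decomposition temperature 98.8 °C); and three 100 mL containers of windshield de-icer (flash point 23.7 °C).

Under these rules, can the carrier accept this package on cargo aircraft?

With burn rate 4.5 mm/s (> 2.5 mm/s), the solid fuel tablets fall in Group DG9.
Burn rate 3.4 mm/s meets the Group DG9 criterion (Flammable Solid), so the sparkler sticks are Group DG9.
The windshield de-icer has flash point 23.7 °C, which is ≤ 38 °C, so it is Group DG5 (Flammable Liquid).
Group DG9 net quantity: 20 kg + (three 4.79 kg packs = 14.37 kg) = 34.37 kg.
34.37 kg exceeds the cargo aircraft limit of 25 kg for Group DG9.
Group DG5 quantity: three 100 mL containers = 300 mL.
By cargo aircraft, Group DG5 is Forbidden regardless of quantity.

No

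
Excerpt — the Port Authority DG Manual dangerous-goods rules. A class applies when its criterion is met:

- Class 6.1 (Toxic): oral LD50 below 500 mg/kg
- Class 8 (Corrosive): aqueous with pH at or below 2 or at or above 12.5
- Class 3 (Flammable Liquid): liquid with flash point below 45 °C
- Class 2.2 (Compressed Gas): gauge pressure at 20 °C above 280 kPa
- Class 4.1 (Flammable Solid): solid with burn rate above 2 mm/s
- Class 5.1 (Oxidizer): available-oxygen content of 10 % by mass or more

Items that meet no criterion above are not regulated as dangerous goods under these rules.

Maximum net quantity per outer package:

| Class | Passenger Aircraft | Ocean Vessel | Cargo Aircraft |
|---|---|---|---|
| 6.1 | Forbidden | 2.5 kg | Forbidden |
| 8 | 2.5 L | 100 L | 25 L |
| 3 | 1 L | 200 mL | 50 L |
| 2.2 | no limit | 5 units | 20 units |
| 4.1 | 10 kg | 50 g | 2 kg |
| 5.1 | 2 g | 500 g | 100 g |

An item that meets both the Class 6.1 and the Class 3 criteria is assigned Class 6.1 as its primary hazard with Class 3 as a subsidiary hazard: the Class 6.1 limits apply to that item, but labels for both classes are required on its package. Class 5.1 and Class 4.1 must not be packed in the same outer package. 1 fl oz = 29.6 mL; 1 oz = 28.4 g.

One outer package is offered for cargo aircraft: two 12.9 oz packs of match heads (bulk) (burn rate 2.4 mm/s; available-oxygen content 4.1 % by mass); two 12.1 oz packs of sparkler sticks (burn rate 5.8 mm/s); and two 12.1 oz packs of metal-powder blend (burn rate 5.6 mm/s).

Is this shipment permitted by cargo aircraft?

Match heads (bulk): burn rate 2.4 mm/s > 2 mm/s → Class 4.1 (Flammable Solid).
The sparkler sticks have burn rate 5.8 mm/s, which is > 2 mm/s, so they are Class 4.1 (Flammable Solid).
With burn rate 5.6 mm/s (> 2 mm/s), the metal-powder blend falls in Class 4.1.
Total Class 4.1: (two 12.9 oz packs = 732.72 g) + (two 12.1 oz packs = 687.28 g) + (two 12.1 oz packs = 687.28 g) = 2107.28 g.
2107.28 g > 2 kg (cargo aircraft limit, Class 4.1) — over the limit.

No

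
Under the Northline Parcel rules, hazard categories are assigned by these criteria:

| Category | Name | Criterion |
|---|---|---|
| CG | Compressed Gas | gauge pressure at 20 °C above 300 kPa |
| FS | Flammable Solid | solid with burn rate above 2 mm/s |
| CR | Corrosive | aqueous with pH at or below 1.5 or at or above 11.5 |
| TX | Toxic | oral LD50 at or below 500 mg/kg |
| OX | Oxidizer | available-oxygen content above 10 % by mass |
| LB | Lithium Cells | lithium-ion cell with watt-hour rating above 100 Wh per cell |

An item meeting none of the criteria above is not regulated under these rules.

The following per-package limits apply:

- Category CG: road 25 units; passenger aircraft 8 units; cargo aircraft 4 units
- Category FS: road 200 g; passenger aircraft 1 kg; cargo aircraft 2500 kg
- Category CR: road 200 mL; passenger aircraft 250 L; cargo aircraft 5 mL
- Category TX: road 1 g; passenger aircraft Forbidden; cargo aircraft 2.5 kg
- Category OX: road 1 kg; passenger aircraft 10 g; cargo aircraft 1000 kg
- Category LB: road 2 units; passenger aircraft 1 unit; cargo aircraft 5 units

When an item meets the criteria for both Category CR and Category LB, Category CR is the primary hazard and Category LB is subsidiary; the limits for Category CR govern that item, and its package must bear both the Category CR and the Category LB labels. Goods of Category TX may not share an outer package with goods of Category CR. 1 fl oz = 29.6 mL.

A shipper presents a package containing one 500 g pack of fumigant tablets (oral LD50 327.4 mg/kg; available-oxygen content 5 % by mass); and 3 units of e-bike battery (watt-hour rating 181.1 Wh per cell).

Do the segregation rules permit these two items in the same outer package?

With oral LD50 327.4 mg/kg (≤ 500 mg/kg), the fumigant tablets fall in Category TX.
With watt-hour rating 181.1 Wh per cell (> 100 Wh per cell), the e-bike battery falls in Category LB.
No segregation rule bars Category TX with Category LB.

Yes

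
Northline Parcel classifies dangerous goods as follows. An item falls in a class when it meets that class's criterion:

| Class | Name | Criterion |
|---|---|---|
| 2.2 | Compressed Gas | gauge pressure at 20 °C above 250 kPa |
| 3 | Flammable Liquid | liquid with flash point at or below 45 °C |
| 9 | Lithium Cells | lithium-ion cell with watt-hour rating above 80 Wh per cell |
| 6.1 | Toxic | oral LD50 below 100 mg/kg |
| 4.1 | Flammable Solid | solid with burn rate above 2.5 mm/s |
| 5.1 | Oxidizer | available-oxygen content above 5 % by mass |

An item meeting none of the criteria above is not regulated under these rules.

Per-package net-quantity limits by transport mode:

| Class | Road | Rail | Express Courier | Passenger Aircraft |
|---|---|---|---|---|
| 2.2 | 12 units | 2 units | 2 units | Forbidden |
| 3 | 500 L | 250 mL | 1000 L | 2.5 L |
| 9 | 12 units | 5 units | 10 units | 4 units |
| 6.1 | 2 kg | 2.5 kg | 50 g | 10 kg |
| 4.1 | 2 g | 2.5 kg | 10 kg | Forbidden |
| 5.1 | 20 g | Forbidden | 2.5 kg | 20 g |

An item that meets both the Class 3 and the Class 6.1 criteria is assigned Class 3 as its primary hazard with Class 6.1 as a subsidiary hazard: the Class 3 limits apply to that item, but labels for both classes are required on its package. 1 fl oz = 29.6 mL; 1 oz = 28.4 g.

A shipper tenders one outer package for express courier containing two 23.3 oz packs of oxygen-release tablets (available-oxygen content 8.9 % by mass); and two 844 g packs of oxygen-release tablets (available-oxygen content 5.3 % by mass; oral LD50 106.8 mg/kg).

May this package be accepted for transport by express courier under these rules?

No

The oxygen-release tablets have available-oxygen content 8.9 % by mass, which is > 5 % by mass, so they are Class 5.1 (Oxidizer).
Oxygen-release tablets: available-oxygen content 5.3 % by mass > 5 % by mass → Class 5.1 (Oxidizer).
Total Class 5.1: (two 23.3 oz packs = 1323.44 g) + (two 844 g packs = 1.688 kg) = 3011.44 g.
That exceeds the Class 5.1 express courier limit of 2.5 kg.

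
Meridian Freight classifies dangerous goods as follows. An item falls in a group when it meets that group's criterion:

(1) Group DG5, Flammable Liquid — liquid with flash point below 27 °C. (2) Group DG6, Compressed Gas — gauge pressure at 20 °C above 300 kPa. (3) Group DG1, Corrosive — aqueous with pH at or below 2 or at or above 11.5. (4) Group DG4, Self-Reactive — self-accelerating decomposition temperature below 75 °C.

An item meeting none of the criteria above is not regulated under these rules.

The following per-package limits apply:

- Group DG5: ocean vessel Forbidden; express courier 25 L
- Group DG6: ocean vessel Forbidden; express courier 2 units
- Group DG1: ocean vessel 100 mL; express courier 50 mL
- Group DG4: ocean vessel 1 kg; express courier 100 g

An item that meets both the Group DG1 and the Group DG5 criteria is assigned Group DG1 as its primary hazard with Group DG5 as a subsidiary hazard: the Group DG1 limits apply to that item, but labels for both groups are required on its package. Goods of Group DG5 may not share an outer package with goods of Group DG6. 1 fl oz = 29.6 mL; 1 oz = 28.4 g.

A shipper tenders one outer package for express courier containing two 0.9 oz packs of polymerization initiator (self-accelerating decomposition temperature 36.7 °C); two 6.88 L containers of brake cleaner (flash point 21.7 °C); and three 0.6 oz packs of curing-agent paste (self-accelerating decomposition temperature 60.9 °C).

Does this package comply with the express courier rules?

No

Self-accelerating decomposition temperature 36.7 °C meets the Group DG4 criterion (Self-Reactive), so the polymerization initiator is Group DG4.
Brake cleaner: flash point 21.7 °C < 27 °C → Group DG5 (Flammable Liquid).
The curing-agent paste has self-accelerating decomposition temperature 60.9 °C, which is < 75 °C, so it is Group DG4 (Self-Reactive).
Total Group DG4: (two 0.9 oz packs = 51.12 g) + (three 0.6 oz packs = 51.12 g) = 102.24 g.
That exceeds the Group DG4 express courier limit of 100 g.
Group DG5 quantity: two 6.88 L containers = 13.76 L.
13.76 L is within the express courier limit of 25 L for Group DG5.
The segregation rule (Group DG5 with Group DG6) does not apply to Group DG4 with Group DG5.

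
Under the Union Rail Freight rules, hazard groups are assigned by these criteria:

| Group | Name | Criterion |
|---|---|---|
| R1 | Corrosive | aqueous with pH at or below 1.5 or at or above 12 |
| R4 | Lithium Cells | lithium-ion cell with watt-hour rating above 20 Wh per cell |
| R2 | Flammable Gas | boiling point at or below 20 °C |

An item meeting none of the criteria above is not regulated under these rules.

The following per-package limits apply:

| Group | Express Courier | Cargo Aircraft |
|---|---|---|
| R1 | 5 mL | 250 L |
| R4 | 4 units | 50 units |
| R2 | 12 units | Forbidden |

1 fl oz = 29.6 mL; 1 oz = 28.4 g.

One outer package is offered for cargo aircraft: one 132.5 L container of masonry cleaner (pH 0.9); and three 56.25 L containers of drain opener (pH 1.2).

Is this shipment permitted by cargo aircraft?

No

pH 0.9 meets the Group R1 criterion (Corrosive), so the masonry cleaner is Group R1.
The drain opener has pH 1.2, which is ≤ 1.5, so it is Group R1 (Corrosive).
Total Group R1: 132.5 L + (three 56.25 L containers = 168.75 L) = 301.25 L.
301.25 L > 250 L (cargo aircraft limit, Group R1) — over the limit.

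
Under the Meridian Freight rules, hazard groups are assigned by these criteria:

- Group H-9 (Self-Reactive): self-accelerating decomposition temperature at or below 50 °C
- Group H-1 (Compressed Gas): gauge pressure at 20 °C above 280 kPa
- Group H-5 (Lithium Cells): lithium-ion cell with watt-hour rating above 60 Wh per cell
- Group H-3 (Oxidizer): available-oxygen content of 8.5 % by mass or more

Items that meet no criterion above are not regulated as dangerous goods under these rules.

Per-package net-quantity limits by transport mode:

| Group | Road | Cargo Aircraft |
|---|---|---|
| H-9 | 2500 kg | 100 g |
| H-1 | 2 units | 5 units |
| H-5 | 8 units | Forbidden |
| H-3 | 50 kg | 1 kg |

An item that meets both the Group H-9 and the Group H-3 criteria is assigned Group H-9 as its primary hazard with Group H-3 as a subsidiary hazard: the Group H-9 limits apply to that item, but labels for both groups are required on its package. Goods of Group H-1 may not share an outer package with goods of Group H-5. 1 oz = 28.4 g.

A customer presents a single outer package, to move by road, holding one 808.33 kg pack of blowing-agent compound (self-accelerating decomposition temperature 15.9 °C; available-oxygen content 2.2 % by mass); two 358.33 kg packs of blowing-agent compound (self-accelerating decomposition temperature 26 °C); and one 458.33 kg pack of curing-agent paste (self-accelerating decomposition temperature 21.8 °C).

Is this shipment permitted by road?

Yes

Self-accelerating decomposition temperature 15.9 °C meets the Group H-9 criterion (Self-Reactive), so the blowing-agent compound is Group H-9.
Self-accelerating decomposition temperature 26 °C meets the Group H-9 criterion (Self-Reactive), so the blowing-agent compound is Group H-9.
Curing-agent paste: self-accelerating decomposition temperature 21.8 °C ≤ 50 °C → Group H-9 (Self-Reactive).
Group H-9 net quantity: 808.33 kg + (two 358.33 kg packs = 716.66 kg) + 458.33 kg = 1983.32 kg.
1983.32 kg is within the road limit of 2500 kg for Group H-9.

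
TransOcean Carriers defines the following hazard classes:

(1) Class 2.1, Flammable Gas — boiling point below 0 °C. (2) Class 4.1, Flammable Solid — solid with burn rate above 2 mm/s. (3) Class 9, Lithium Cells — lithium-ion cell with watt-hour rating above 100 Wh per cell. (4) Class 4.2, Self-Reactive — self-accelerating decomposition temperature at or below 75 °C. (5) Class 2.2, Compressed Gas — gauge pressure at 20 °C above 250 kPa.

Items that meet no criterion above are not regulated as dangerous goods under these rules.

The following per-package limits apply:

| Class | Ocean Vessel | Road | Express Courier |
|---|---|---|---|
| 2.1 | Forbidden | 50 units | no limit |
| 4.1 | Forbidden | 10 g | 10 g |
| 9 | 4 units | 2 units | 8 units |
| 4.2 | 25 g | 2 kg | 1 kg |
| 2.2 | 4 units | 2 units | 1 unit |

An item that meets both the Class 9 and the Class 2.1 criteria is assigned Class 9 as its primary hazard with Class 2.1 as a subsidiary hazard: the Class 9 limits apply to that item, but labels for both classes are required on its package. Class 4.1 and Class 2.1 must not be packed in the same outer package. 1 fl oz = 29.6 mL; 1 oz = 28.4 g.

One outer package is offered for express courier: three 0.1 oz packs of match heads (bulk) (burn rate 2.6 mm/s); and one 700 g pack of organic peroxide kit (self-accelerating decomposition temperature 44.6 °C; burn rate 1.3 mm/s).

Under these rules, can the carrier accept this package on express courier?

With burn rate 2.6 mm/s (> 2 mm/s), the match heads (bulk) fall in Class 4.1.
Organic peroxide kit: self-accelerating decomposition temperature 44.6 °C ≤ 75 °C → Class 4.2 (Self-Reactive).
Class 4.1 quantity: three 0.1 oz packs = 8.52 g.
8.52 g is within the express courier limit of 10 g for Class 4.1.
Class 4.2 quantity: 700 g.
700 g ≤ 1 kg (express courier limit, Class 4.2) — within limit.
The segregation rule (Class 4.1 with Class 2.1) does not apply to Class 4.1 with Class 4.2.
Every hazard class is within its express courier limit and no segregation rule is violated.

Yes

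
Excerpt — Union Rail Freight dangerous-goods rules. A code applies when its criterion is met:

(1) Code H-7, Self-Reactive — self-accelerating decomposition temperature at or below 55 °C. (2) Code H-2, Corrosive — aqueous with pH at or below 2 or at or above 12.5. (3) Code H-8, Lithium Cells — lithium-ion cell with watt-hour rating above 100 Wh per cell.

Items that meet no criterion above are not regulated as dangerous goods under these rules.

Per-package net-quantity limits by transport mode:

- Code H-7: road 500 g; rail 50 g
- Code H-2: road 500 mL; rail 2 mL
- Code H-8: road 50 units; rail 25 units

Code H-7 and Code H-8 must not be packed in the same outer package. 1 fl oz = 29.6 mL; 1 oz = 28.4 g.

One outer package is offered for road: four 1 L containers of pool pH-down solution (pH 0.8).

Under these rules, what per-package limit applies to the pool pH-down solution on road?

With pH 0.8 (≤ 2), the pool pH-down solution falls in Code H-2.
The road limit for Code H-2 is 500 mL.

500 mL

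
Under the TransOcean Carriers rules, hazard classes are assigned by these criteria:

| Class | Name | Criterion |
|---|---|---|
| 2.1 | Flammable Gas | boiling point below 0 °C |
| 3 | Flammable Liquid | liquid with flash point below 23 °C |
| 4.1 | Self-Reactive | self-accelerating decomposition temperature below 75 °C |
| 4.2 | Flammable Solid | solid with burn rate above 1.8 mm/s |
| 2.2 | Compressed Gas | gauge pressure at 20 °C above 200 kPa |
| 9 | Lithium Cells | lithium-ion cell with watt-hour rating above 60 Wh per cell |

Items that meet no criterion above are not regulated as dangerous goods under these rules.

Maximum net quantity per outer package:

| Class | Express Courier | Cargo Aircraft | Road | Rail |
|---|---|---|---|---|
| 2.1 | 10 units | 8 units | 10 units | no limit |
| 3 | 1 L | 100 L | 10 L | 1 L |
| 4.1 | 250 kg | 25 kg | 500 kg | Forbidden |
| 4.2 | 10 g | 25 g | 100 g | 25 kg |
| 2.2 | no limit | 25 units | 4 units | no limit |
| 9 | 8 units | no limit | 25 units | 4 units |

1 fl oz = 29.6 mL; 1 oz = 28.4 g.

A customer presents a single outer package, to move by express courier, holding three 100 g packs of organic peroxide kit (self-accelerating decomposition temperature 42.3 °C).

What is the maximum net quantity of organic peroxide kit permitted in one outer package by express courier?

250 kg

The organic peroxide kit has self-accelerating decomposition temperature 42.3 °C, which is < 75 °C, so it is Class 4.1 (Self-Reactive).
The express courier limit for Class 4.1 is 250 kg.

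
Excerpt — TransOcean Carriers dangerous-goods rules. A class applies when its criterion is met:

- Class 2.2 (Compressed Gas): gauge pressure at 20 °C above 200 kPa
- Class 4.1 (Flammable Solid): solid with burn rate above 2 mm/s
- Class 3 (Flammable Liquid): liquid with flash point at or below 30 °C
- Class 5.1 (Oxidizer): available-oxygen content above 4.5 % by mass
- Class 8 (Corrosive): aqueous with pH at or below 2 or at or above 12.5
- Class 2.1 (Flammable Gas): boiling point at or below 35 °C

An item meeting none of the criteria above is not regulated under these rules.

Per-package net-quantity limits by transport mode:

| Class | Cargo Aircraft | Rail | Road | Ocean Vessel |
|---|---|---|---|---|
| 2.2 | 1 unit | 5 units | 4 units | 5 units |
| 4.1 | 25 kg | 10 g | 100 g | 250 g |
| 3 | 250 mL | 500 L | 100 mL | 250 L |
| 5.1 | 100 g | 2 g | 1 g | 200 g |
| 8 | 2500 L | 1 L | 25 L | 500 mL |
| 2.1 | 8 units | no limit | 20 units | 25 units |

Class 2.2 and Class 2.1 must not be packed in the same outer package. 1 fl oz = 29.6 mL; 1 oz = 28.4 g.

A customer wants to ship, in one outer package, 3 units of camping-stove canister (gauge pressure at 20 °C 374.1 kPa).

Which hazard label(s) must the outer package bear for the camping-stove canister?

Gauge pressure at 20 °C 374.1 kPa meets the Class 2.2 criterion (Compressed Gas), so the camping-stove canister is Class 2.2.
Only the Class 2.2 label is required.

Class 2.2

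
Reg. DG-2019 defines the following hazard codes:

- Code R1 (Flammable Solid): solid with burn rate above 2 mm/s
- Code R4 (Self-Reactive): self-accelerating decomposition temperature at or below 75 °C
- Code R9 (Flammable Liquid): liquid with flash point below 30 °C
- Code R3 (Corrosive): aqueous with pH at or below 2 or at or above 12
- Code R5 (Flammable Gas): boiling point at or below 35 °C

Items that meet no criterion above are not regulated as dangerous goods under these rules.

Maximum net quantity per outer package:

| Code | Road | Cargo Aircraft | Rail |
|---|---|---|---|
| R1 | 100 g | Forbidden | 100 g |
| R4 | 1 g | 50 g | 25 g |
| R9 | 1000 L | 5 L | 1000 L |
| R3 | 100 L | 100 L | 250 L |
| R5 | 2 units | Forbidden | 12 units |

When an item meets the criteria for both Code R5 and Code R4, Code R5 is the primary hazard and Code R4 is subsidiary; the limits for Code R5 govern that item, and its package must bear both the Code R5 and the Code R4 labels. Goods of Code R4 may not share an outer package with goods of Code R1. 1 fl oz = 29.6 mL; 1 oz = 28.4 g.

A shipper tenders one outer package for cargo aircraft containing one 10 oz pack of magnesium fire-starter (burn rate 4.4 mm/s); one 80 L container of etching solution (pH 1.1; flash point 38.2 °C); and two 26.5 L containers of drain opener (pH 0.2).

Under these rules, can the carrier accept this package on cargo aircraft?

No

The magnesium fire-starter has burn rate 4.4 mm/s, which is > 2 mm/s, so it is Code R1 (Flammable Solid).
Etching solution: pH 1.1 ≤ 2 → Code R3 (Corrosive).
The drain opener has pH 0.2, which is ≤ 2, so it is Code R3 (Corrosive).
Total Code R3: 80 L + (two 26.5 L containers = 53 L) = 133 L.
That exceeds the Code R3 cargo aircraft limit of 100 L.
Code R1 quantity: one 10 oz pack = 284 g.
By cargo aircraft, Code R1 is Forbidden regardless of quantity.
The segregation rule (Code R4 with Code R1) does not apply to Code R3 with Code R1.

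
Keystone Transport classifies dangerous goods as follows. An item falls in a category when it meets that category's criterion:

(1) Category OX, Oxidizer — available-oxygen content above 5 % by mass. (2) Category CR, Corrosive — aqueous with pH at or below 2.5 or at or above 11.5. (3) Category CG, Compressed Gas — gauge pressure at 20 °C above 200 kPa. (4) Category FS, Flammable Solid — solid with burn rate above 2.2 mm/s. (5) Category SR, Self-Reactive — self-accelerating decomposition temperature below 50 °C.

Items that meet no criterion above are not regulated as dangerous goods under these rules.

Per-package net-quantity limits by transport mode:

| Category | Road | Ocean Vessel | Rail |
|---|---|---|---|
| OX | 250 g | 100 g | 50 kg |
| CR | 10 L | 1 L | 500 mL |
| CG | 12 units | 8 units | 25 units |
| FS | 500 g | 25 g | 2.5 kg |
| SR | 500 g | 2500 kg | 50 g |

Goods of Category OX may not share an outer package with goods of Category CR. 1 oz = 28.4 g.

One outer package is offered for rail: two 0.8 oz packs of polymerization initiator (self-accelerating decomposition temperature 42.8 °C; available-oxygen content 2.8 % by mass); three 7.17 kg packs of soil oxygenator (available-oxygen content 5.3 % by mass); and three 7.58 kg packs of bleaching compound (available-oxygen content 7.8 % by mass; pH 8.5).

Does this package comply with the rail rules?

Polymerization initiator: self-accelerating decomposition temperature 42.8 °C < 50 °C → Category SR (Self-Reactive).
With available-oxygen content 5.3 % by mass (> 5 % by mass), the soil oxygenator falls in Category OX.
Bleaching compound: available-oxygen content 7.8 % by mass > 5 % by mass → Category OX (Oxidizer).
Category OX net quantity: (three 7.17 kg packs = 21.51 kg) + (three 7.58 kg packs = 22.74 kg) = 44.25 kg.
44.25 kg ≤ 50 kg (rail limit, Category OX) — within limit.
Category SR quantity: two 0.8 oz packs = 45.44 g.
45.44 g ≤ 50 g (rail limit, Category SR) — within limit.
The segregation rule (Category OX with Category CR) does not apply to Category OX with Category SR.
Every hazard category is within its rail limit and no segregation rule is violated.

Yes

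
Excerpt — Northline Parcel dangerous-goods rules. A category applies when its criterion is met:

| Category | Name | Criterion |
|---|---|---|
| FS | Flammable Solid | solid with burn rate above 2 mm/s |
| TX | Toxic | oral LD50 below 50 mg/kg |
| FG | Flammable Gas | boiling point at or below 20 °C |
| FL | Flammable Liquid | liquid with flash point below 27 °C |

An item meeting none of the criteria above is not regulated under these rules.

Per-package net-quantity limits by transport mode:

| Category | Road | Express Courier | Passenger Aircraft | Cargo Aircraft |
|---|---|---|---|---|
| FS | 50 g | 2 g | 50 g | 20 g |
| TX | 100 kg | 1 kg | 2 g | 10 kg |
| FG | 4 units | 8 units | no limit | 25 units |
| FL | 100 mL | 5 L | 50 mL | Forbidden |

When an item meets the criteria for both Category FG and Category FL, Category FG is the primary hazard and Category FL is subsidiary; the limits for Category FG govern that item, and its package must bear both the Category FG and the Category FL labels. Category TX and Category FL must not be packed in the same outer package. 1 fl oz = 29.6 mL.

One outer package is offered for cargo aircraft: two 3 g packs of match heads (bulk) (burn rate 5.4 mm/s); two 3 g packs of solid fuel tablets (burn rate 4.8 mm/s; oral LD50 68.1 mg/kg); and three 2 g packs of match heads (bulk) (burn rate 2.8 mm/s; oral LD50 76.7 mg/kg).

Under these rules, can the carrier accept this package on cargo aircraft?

With burn rate 5.4 mm/s (> 2 mm/s), the match heads (bulk) fall in Category FS.
Solid fuel tablets: burn rate 4.8 mm/s > 2 mm/s → Category FS (Flammable Solid).
Match heads (bulk): burn rate 2.8 mm/s > 2 mm/s → Category FS (Flammable Solid).
Total Category FS: (two 3 g packs = 6 g) + (two 3 g packs = 6 g) + (three 2 g packs = 6 g) = 18 g.
18 g is within the cargo aircraft limit of 20 g for Category FS.

Yes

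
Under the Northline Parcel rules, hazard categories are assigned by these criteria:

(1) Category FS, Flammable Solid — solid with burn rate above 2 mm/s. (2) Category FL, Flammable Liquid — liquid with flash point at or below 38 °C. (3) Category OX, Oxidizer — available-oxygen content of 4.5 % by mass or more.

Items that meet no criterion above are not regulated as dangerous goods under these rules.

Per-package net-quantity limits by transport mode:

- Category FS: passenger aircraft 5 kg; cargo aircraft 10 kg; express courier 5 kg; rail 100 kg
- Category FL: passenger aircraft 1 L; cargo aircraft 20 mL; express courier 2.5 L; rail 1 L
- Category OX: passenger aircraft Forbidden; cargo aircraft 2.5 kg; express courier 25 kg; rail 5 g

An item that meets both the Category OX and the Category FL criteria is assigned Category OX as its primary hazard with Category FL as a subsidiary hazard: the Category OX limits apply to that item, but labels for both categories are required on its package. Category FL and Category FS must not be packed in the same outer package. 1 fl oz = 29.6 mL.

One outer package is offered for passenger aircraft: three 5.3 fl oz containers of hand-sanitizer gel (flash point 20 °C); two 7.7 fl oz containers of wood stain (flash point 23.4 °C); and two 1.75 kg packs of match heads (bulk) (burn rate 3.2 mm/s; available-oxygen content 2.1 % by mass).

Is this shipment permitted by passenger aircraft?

No

Flash point 20 °C meets the Category FL criterion (Flammable Liquid), so the hand-sanitizer gel is Category FL.
Wood stain: flash point 23.4 °C ≤ 38 °C → Category FL (Flammable Liquid).
With burn rate 3.2 mm/s (> 2 mm/s), the match heads (bulk) fall in Category FS.
Category FL net quantity: (three 5.3 fl oz containers = 470.64 mL) + (two 7.7 fl oz containers = 455.84 mL) = 926.48 mL.
926.48 mL is within the passenger aircraft limit of 1 L for Category FL.
Category FS quantity: two 1.75 kg packs = 3.5 kg.
That is within the Category FS passenger aircraft limit of 5 kg.
Category FL and Category FS may not share an outer package.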